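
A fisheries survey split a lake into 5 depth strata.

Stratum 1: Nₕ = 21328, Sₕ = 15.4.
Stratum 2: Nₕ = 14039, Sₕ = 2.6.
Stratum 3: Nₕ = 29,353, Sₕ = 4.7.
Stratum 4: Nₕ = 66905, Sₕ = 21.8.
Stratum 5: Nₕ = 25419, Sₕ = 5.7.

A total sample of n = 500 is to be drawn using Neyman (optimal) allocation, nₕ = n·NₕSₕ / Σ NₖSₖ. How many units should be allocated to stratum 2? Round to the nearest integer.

9

1: NₕSₕ = 21328·15.4 = 328451.2
2: NₕSₕ = 14039·2.6 = 36501.4
3: NₕSₕ = 29353·4.7 = 137959.1
4: NₕSₕ = 66905·21.8 = 1458529
5: NₕSₕ = 25419·5.7 = 144888.3
Σ NₕSₕ = 2106329.
n_2 = 500·36501.4/2106329 = 8.665... → 9.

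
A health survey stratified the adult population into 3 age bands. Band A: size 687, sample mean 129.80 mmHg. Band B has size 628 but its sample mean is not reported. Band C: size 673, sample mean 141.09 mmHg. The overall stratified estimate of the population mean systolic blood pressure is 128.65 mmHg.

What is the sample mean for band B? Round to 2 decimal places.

114.06

Σ Nₕx̄ₕ = N·μ, so 628·x̄_B = 1988·128.65 − (687·129.80 + 673·141.09).
= 255756.2 − 184126.17 = 71630.03.
x̄_B = 71630.03 / 628 = 114.0606... → 114.06.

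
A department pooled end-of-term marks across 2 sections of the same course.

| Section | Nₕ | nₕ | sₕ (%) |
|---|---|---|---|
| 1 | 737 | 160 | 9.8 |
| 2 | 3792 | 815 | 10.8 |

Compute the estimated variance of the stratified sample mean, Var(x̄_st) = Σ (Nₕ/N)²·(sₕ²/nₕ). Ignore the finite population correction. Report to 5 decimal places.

N = 4529; Wₕ = Nₕ/N.
section 1: (737/4529)²·9.8²/160 = 0.01589507
section 2: (3792/4529)²·10.8²/815 = 0.10032795
Sum = 0.11622302 → 0.11622.

0.11622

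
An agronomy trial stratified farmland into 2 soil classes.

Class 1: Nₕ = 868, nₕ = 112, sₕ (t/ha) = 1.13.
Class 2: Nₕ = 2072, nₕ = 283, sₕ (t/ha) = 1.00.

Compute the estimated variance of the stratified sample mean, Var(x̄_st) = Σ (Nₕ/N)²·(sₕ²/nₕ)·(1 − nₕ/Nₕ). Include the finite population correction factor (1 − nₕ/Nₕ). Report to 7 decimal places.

N = 2940; Wₕ = Nₕ/N.
class 1: (868/2940)²·1.13²/112·(1 − 112/868) = 0.0008655372
class 2: (2072/2940)²·1.00²/283·(1 − 283/2072) = 0.0015153711
Sum = 0.0023809083 → 0.0023809.

0.0023809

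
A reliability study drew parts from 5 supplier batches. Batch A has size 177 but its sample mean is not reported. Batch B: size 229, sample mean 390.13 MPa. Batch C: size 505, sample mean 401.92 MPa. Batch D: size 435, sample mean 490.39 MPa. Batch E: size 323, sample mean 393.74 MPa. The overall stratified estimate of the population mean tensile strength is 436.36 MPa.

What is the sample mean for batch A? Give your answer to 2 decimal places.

539.42

N = 177 + 229 + 505 + 435 + 323 = 1669.
Overall total = μ·N = 436.36·1669 = 728284.84.
Subtract the known strata: 229·390.13 + 505·401.92 + 435·490.39 + 323·393.74 = 632807.04.
Remaining total for batch A: 728284.84 − 632807.04 = 95477.8.
Divide by its size: 95477.8 / 177 = 539.4226... → 539.42.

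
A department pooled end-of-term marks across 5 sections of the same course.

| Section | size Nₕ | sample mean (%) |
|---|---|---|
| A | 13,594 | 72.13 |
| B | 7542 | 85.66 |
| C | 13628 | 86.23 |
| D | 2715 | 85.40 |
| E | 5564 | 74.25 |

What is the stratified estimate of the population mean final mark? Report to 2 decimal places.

80.08

N = 13594 + 7542 + 13628 + 2715 + 5564 = 43043.
The stratified mean weights each stratum mean by its population share Nₕ/N.
Σ Nₕx̄ₕ = 13594·72.13 + 7542·85.66 + 13628·86.23 + 2715·85.40 + 5564·74.25 = 980535.22 + 646047.72 + 1175142.44 + 231861 + 413127 = 3446713.38.
Divide by N: 3446713.38 / 43043 = 80.0760... → 80.08.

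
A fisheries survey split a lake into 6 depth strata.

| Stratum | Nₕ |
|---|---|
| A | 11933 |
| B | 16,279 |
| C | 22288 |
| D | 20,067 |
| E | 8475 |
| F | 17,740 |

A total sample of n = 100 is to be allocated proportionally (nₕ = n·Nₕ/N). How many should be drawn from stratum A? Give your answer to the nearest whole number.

12

Share of stratum A = 11933/96782 = 0.12330.
Allocate 100 × 0.12330 = 12.330... → 12.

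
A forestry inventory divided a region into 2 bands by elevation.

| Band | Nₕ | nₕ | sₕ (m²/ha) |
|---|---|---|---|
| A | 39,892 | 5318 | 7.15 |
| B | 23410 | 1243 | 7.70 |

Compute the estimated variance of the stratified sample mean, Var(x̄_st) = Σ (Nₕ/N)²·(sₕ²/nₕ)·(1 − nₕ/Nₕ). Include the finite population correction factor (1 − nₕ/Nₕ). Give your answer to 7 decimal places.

0.0094858

N = 63302; Wₕ = Nₕ/N.
band A: (39892/63302)²·7.15²/5318·(1 − 5318/39892) = 0.0033087528
band B: (23410/63302)²·7.70²/1243·(1 − 1243/23410) = 0.0061770881
Sum = 0.0094858409 → 0.0094858.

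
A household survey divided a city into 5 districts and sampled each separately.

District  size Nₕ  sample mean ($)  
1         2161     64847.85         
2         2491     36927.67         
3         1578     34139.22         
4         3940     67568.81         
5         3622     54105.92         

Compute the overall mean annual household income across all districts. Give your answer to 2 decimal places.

x̄_st = (Σ Nₕx̄ₕ) / (Σ Nₕ) = (2161·64847.85 + 2491·36927.67 + 1578·34139.22 + 3940·67568.81 + 3622·54105.92) / 13792
= 748187472.62 / 13792 = 54247.9316... → 54247.93.

54247.93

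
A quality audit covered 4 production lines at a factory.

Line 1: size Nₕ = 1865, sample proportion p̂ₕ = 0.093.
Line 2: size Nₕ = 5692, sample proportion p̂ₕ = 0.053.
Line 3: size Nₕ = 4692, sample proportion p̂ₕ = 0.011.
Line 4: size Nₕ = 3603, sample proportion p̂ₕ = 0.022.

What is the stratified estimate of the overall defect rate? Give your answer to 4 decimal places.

0.0382

Wₕ = Nₕ/N with N = 15852: 0.1177, 0.3591, 0.2960, 0.2273.
p̂_st = 0.1177·0.093 + 0.3591·0.053 + 0.2960·0.011 + 0.2273·0.022 ≈ 0.038229... → 0.0382.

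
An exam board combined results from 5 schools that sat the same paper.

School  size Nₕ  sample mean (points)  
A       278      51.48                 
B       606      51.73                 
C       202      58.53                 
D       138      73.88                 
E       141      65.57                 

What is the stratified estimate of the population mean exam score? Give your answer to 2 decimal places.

56.35

x̄_st = (Σ Nₕx̄ₕ) / (Σ Nₕ) = (278·51.48 + 606·51.73 + 202·58.53 + 138·73.88 + 141·65.57) / 1365
= 76923.69 / 1365 = 56.3544... → 56.35.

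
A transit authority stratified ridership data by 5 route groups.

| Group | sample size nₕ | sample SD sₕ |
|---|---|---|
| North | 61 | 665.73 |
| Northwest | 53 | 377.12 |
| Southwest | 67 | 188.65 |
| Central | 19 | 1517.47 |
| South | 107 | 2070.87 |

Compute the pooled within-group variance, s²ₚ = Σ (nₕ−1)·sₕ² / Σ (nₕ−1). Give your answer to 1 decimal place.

1762802.0

North: (61−1)·665.73² = 60·443196.4329 = 26591785.974
Northwest: (53−1)·377.12² = 52·142219.4944 = 7395413.7088
Southwest: (67−1)·188.65² = 66·35588.8225 = 2348862.285
Central: (19−1)·1517.47² = 18·2302715.2009 = 41448873.6162
South: (107−1)·2070.87² = 106·4288502.5569 = 454581271.0314
Numerator = 532366206.6154; denominator = Σ(nₕ−1) = 302.
s²ₚ = 532366206.6154/302 = 1762802.009... → 1762802.0.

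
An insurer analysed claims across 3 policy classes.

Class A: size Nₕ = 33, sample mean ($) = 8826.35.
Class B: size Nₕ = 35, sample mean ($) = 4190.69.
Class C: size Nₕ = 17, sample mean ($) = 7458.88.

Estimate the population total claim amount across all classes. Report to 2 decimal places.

A: 33·8826.35 = 291269.55
B: 35·4190.69 = 146674.15
C: 17·7458.88 = 126800.96
τ̂ = Σ Nₕx̄ₕ = 564744.66.

564744.66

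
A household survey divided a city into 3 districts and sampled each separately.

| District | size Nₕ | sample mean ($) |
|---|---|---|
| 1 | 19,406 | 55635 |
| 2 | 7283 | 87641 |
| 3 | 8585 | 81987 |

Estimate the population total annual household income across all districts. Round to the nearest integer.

Estimate total by summing Nₕ·x̄ₕ over strata.
19406·55635 + 7283·87641 + 8585·81987 = 1079652810 + 638289403 + 703858395 = 2421800608.

2421800608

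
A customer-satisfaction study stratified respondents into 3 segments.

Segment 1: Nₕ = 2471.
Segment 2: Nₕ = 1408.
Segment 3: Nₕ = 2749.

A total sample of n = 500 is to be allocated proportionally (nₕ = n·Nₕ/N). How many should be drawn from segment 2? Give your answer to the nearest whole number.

Share of segment 2 = 1408/6628 = 0.21243.
Allocate 500 × 0.21243 = 106.216... → 106.

106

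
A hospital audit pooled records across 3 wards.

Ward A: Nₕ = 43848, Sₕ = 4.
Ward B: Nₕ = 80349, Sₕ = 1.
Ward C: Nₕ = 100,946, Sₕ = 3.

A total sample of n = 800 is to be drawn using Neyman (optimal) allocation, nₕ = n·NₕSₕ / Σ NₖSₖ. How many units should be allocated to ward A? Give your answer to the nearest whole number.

251

A: NₕSₕ = 43848·4 = 175392
B: NₕSₕ = 80349·1 = 80349
C: NₕSₕ = 100946·3 = 302838
Σ NₕSₕ = 558579.
n_A = 800·175392/558579 = 251.197... → 251.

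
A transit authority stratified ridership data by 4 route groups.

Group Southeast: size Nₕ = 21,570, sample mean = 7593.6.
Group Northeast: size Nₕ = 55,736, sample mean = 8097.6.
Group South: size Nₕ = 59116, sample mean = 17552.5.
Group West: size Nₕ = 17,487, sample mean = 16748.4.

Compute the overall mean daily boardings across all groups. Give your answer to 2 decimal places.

12641.46

N = 21570 + 55736 + 59116 + 17487 = 153909.
The stratified mean weights each stratum mean by its population share Nₕ/N.
Σ Nₕx̄ₕ = 21570·7593.6 + 55736·8097.6 + 59116·17552.5 + 17487·16748.4 = 163793952 + 451327833.6 + 1037633590 + 292879270.8 = 1945634646.4.
Divide by N: 1945634646.4 / 153909 = 12641.4612... → 12641.46.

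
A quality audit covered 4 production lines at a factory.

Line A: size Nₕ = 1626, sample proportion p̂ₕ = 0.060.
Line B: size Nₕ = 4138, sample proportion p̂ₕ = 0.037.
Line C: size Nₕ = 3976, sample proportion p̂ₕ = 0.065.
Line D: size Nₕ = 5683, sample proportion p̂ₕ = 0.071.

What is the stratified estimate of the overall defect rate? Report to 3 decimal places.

0.059

Wₕ = Nₕ/N with N = 15423: 0.1054, 0.2683, 0.2578, 0.3685.
p̂_st = 0.1054·0.060 + 0.2683·0.037 + 0.2578·0.065 + 0.3685·0.071 ≈ 0.05917... → 0.059.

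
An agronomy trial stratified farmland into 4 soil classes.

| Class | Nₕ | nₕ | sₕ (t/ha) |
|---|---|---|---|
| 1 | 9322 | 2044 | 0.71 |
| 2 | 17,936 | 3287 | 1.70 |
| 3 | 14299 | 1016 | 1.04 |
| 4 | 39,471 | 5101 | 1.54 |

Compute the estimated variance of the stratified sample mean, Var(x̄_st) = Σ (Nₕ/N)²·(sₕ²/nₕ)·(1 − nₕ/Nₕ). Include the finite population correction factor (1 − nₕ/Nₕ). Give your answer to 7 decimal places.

N = 81028; Wₕ = Nₕ/N.
class 1: (9322/81028)²·0.71²/2044·(1 − 2044/9322) = 0.0000025485
class 2: (17936/81028)²·1.70²/3287·(1 − 3287/17936) = 0.0000351853
class 3: (14299/81028)²·1.04²/1016·(1 − 1016/14299) = 0.0000307967
class 4: (39471/81028)²·1.54²/5101·(1 − 5101/39471) = 0.0000960668
Sum = 0.0001645974 → 0.0001646.

0.0001646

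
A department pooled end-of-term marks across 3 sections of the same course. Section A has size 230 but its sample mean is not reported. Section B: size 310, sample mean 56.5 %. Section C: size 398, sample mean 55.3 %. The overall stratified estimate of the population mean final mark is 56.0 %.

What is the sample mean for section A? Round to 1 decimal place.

56.5

N = 230 + 310 + 398 = 938.
Overall total = μ·N = 56.0·938 = 52528.
Subtract the known strata: 310·56.5 + 398·55.3 = 39524.4.
Remaining total for section A: 52528 − 39524.4 = 13003.6.
Divide by its size: 13003.6 / 230 = 56.537... → 56.5.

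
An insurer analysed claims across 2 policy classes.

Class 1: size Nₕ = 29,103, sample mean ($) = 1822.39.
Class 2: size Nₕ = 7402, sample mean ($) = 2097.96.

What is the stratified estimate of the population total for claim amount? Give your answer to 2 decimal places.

Population total = Σ Nₕ·x̄ₕ (each stratum's size times its mean).
29103·1822.39 + 7402·2097.96 = 53037016.17 + 15529099.92 = 68566116.09.

68566116.09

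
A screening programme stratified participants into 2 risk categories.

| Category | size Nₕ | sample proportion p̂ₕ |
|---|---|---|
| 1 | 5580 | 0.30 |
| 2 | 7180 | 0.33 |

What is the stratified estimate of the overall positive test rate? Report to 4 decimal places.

N = 5580 + 7180 = 12760.
Overall proportion = Σ (Nₕ/N)·p̂ₕ.
Σ Nₕp̂ₕ = 1674 + 2369.4 = 4043.4.
4043.4 / 12760 = 0.316881... → 0.3169.

0.3169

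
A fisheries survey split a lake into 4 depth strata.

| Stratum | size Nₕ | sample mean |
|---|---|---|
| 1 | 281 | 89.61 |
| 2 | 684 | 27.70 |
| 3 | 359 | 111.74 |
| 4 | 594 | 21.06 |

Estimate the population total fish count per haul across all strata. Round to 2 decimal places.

96751.51

1: 281·89.61 = 25180.41
2: 684·27.70 = 18946.8
3: 359·111.74 = 40114.66
4: 594·21.06 = 12509.64
τ̂ = Σ Nₕx̄ₕ = 96751.51.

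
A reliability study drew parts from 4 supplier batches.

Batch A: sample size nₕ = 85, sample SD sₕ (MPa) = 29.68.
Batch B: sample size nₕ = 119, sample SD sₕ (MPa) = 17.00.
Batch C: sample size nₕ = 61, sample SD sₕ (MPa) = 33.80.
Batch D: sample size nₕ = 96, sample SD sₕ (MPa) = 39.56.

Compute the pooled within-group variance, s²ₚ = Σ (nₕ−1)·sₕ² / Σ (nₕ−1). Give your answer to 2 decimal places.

911.26

Degrees of freedom: 84 + 118 + 60 + 95 = 357.
Σ(nₕ−1)sₕ² = 84·880.9024 + 118·289 + 60·1142.44 + 95·1564.9936 = 325318.5936.
s²ₚ = 325318.5936 / 357 = 911.2566... → 911.26.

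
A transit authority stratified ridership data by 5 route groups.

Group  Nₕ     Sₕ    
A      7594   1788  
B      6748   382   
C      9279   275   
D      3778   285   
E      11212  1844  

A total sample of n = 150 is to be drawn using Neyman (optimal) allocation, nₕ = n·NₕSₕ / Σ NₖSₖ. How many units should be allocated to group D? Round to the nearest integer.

4

A: NₕSₕ = 7594·1788 = 13578072
B: NₕSₕ = 6748·382 = 2577736
C: NₕSₕ = 9279·275 = 2551725
D: NₕSₕ = 3778·285 = 1076730
E: NₕSₕ = 11212·1844 = 20674928
Σ NₕSₕ = 40459191.
n_D = 150·1076730/40459191 = 3.992... → 4.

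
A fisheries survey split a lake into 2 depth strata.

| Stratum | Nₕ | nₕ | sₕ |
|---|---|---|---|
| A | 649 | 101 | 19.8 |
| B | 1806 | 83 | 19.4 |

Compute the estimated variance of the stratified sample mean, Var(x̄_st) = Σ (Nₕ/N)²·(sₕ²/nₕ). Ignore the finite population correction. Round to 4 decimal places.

N = 2455. Term for each stratum: Wₕ²sₕ²/nₕ.
Var(x̄_st) = 0.2712660 + 2.4539057 = 2.7251717 → 2.7252.

2.7252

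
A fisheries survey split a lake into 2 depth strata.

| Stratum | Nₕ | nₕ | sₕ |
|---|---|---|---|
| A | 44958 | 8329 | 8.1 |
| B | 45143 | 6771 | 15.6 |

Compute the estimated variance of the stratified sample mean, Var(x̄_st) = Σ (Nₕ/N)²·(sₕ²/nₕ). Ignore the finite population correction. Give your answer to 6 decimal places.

0.010984

N = 90101; Wₕ = Nₕ/N.
stratum A: (44958/90101)²·8.1²/8329 = 0.001961245
stratum B: (45143/90101)²·15.6²/6771 = 0.009022315
Sum = 0.010983561 → 0.010984.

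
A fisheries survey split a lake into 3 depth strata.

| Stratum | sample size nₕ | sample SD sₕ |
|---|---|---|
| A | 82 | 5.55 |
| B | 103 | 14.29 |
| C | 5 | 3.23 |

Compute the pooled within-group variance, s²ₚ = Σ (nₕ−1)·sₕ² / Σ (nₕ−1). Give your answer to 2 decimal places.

Degrees of freedom: 81 + 102 + 4 = 187.
Σ(nₕ−1)sₕ² = 81·30.8025 + 102·204.2041 + 4·10.4329 = 23365.5523.
s²ₚ = 23365.5523 / 187 = 124.9495... → 124.95.

124.95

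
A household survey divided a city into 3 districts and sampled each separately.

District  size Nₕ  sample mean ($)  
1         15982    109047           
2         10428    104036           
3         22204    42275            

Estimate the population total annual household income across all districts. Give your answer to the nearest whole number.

3766350662

1: 15982·109047 = 1742789154
2: 10428·104036 = 1084887408
3: 22204·42275 = 938674100
τ̂ = Σ Nₕx̄ₕ = 3766350662.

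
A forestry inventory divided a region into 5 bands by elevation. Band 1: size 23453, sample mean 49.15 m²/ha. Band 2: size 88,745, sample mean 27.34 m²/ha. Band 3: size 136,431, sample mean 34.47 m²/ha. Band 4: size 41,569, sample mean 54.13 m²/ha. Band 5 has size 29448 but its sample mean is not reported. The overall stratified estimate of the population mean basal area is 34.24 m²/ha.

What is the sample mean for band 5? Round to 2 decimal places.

N = 23453 + 88745 + 136431 + 41569 + 29448 = 319646.
Overall total = μ·N = 34.24·319646 = 10944679.04.
Subtract the known strata: 23453·49.15 + 88745·27.34 + 136431·34.47 + 41569·54.13 = 10531909.79.
Remaining total for band 5: 10944679.04 − 10531909.79 = 412769.25.
Divide by its size: 412769.25 / 29448 = 14.0169... → 14.02.

14.02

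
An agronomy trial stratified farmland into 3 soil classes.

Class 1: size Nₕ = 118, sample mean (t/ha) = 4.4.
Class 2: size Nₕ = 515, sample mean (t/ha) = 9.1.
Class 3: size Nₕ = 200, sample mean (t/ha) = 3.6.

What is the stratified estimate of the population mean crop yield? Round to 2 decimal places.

7.11

N = 118 + 515 + 200 = 833.
Overall mean = Σ (Nₕ/N)·x̄ₕ — weight by population share, not a simple average.
Σ Nₕx̄ₕ = 118·4.4 + 515·9.1 + 200·3.6 = 519.2 + 4686.5 + 720 = 5925.7.
Divide by N: 5925.7 / 833 = 7.1137... → 7.11.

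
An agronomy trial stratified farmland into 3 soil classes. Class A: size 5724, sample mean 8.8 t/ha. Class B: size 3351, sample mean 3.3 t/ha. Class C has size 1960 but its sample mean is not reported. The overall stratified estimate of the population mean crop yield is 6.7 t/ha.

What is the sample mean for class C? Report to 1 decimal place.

6.4

N = 5724 + 3351 + 1960 = 11035.
Overall total = μ·N = 6.7·11035 = 73934.5.
Subtract the known strata: 5724·8.8 + 3351·3.3 = 61429.5.
Remaining total for class C: 73934.5 − 61429.5 = 12505.
Divide by its size: 12505 / 1960 = 6.380... → 6.4.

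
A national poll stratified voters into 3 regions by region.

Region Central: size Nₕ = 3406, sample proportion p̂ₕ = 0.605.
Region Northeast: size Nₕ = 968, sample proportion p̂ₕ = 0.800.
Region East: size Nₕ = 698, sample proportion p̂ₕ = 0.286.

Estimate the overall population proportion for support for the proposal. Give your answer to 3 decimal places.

0.598

N = 3406 + 968 + 698 = 5072.
Overall proportion = Σ (Nₕ/N)·p̂ₕ.
Σ Nₕp̂ₕ = 2060.63 + 774.4 + 199.628 = 3034.658.
3034.658 / 5072 = 0.59832... → 0.598.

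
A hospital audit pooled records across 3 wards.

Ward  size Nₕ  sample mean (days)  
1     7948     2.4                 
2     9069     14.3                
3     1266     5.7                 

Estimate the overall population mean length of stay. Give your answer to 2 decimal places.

8.53

N = 7948 + 9069 + 1266 = 18283.
Weight each subgroup mean by Nₕ/N and sum.
Σ Nₕx̄ₕ = 7948·2.4 + 9069·14.3 + 1266·5.7 = 19075.2 + 129686.7 + 7216.2 = 155978.1.
Divide by N: 155978.1 / 18283 = 8.5313... → 8.53.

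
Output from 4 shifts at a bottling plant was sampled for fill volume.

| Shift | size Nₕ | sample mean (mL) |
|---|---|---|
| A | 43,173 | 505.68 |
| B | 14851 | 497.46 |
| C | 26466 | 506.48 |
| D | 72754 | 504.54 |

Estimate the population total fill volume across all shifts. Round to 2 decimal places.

Population total = Σ Nₕ·x̄ₕ (each stratum's size times its mean).
43173·505.68 + 14851·497.46 + 26466·506.48 + 72754·504.54 = 21831722.64 + 7387778.46 + 13404499.68 + 36707303.16 = 79331303.94.

79331303.94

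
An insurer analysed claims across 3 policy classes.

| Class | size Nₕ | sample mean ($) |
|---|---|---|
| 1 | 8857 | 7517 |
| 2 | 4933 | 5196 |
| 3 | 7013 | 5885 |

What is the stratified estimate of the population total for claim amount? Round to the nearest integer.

1: 8857·7517 = 66578069
2: 4933·5196 = 25631868
3: 7013·5885 = 41271505
τ̂ = Σ Nₕx̄ₕ = 133481442.

133481442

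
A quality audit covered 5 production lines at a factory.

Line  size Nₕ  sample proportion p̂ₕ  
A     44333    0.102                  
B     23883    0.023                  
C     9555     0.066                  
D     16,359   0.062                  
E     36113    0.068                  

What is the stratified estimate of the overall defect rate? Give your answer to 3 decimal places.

0.070

Wₕ = Nₕ/N with N = 130243: 0.3404, 0.1834, 0.0734, 0.1256, 0.2773.
p̂_st = 0.3404·0.102 + 0.1834·0.023 + 0.0734·0.066 + 0.1256·0.062 + 0.2773·0.068 ≈ 0.07042... → 0.070.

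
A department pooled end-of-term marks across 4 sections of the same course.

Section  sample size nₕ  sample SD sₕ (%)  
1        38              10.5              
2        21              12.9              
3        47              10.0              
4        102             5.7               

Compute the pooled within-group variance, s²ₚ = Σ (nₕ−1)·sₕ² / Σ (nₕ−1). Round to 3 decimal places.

74.946

Degrees of freedom: 37 + 20 + 46 + 101 = 204.
Σ(nₕ−1)sₕ² = 37·110.25 + 20·166.41 + 46·100 + 101·32.49 = 15288.94.
s²ₚ = 15288.94 / 204 = 74.94578... → 74.946.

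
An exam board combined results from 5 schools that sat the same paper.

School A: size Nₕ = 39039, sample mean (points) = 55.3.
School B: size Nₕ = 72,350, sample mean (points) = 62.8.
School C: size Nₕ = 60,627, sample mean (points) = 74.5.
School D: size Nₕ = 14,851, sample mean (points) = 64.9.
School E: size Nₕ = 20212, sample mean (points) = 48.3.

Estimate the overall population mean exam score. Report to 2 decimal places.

x̄_st = (Σ Nₕx̄ₕ) / (Σ Nₕ) = (39039·55.3 + 72350·62.8 + 60627·74.5 + 14851·64.9 + 20212·48.3) / 207079
= 13159217.7 / 207079 = 63.5468... → 63.55.

63.55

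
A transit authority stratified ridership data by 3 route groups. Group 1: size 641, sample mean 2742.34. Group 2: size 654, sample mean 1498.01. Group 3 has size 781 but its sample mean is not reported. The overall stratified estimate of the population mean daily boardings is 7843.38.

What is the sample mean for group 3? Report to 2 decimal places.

Σ Nₕx̄ₕ = N·μ, so 781·x̄_3 = 2076·7843.38 − (641·2742.34 + 654·1498.01).
= 16282856.88 − 2737538.48 = 13545318.4.
x̄_3 = 13545318.4 / 781 = 17343.5575... → 17343.56.

17343.56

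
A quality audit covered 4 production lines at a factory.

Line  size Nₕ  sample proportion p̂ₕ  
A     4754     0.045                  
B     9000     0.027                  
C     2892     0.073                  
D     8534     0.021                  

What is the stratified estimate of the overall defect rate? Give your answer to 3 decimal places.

Wₕ = Nₕ/N with N = 25180: 0.1888, 0.3574, 0.1149, 0.3389.
p̂_st = 0.1888·0.045 + 0.3574·0.027 + 0.1149·0.073 + 0.3389·0.021 ≈ 0.03365... → 0.034.

0.034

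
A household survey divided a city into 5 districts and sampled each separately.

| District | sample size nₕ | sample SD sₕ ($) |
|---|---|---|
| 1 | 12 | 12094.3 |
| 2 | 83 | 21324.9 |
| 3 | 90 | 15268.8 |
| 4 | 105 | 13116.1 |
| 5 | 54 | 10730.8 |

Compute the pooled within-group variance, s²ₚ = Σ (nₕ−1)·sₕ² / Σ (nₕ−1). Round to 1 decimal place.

246731625.3

1: (12−1)·12094.3² = 11·146272092.49 = 1608993017.39
2: (83−1)·21324.9² = 82·454751360.01 = 37289611520.82
3: (90−1)·15268.8² = 89·233136253.44 = 20749126556.16
4: (105−1)·13116.1² = 104·172032079.21 = 17891336237.84
5: (54−1)·10730.8² = 53·115150068.64 = 6102953637.92
Numerator = 83642020970.13; denominator = Σ(nₕ−1) = 339.
s²ₚ = 83642020970.13/339 = 246731625.281... → 246731625.3.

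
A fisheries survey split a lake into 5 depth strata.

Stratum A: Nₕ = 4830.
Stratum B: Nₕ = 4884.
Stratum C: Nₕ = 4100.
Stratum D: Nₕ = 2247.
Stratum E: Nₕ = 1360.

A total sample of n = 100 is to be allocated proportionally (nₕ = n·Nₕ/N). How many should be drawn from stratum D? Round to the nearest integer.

13

N = 4830 + 4884 + 4100 + 2247 + 1360 = 17421.
n_D = 100·2247/17421 = 12.898... → 13.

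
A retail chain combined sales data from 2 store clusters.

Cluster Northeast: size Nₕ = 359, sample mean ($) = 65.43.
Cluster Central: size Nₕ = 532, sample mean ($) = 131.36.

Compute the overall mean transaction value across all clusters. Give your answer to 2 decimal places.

x̄_st = (Σ Nₕx̄ₕ) / (Σ Nₕ) = (359·65.43 + 532·131.36) / 891
= 93372.89 / 891 = 104.7956... → 104.80.

104.80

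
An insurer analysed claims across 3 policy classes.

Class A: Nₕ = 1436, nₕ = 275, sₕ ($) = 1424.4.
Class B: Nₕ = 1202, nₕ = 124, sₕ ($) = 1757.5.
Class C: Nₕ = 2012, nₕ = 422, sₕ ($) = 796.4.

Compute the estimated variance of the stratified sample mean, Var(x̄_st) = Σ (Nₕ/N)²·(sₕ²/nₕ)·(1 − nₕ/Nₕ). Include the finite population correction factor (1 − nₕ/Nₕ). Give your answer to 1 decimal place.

N = 4650. Term for each stratum: Wₕ²sₕ²/nₕ·(1−nₕ/Nₕ).
Var(x̄_st) = 568.8686 + 1492.7473 + 222.3664 = 2283.9824 → 2284.0.

2284.0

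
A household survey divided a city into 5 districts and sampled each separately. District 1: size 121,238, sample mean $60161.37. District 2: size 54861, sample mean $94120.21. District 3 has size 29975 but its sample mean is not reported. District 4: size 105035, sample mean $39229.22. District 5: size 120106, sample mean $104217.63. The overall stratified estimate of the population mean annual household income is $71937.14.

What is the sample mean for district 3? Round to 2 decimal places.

Σ Nₕx̄ₕ = N·μ, so 29975·x̄_3 = 431215·71937.14 − (121238·60161.37 + 54861·94120.21 + 105035·39229.22 + 120106·104217.63).
= 31020373825.1 − 29094976808.35 = 1925397016.75.
x̄_3 = 1925397016.75 / 29975 = 64233.4284... → 64233.43.

64233.43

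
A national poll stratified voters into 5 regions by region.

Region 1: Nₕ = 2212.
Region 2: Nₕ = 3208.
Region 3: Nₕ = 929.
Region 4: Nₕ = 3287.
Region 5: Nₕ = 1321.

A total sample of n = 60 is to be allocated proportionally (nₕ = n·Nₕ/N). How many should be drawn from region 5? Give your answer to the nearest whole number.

7

N = 2212 + 3208 + 929 + 3287 + 1321 = 10957.
n_5 = 60·1321/10957 = 7.234... → 7.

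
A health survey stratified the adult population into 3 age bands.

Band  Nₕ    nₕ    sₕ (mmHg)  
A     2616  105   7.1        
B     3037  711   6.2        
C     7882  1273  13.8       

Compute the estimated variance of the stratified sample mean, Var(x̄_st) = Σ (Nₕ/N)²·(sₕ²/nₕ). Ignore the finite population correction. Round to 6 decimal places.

0.071389

N = 13535. Term for each stratum: Wₕ²sₕ²/nₕ.
Var(x̄_st) = 0.017934380 + 0.002721992 + 0.050732482 = 0.071388854 → 0.071389.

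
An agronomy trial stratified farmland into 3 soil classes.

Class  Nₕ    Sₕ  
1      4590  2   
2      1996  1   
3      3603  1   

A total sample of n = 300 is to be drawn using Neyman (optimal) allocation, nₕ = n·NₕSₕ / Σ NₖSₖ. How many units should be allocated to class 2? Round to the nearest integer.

1: NₕSₕ = 4590·2 = 9180
2: NₕSₕ = 1996·1 = 1996
3: NₕSₕ = 3603·1 = 3603
Σ NₕSₕ = 14779.
n_2 = 300·1996/14779 = 40.517... → 41.

41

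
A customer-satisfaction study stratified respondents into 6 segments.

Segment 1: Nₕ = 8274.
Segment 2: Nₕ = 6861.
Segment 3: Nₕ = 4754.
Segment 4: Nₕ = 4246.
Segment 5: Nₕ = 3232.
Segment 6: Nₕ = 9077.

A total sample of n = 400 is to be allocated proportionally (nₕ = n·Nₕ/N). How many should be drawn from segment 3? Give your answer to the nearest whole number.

52

N = 8274 + 6861 + 4754 + 4246 + 3232 + 9077 = 36444.
n_3 = 400·4754/36444 = 52.179... → 52.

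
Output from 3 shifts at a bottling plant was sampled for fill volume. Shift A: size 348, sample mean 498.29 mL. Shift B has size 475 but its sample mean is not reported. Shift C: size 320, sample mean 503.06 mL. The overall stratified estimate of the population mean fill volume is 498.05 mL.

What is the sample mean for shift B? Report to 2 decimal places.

494.50

Σ Nₕx̄ₕ = N·μ, so 475·x̄_B = 1143·498.05 − (348·498.29 + 320·503.06).
= 569271.15 − 334384.12 = 234887.03.
x̄_B = 234887.03 / 475 = 494.4990... → 494.50.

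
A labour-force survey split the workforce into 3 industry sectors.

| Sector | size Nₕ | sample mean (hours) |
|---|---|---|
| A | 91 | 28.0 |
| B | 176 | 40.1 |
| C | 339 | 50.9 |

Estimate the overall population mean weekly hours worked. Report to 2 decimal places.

x̄_st = (Σ Nₕx̄ₕ) / (Σ Nₕ) = (91·28.0 + 176·40.1 + 339·50.9) / 606
= 26860.7 / 606 = 44.3246... → 44.32.

44.32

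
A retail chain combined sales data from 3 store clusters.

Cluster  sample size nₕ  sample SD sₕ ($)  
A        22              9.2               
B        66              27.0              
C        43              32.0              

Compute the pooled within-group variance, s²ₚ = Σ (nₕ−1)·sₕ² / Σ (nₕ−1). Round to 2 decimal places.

A: (22−1)·9.2² = 21·84.64 = 1777.44
B: (66−1)·27.0² = 65·729 = 47385
C: (43−1)·32.0² = 42·1024 = 43008
Numerator = 92170.44; denominator = Σ(nₕ−1) = 128.
s²ₚ = 92170.44/128 = 720.0816... → 720.08.

720.08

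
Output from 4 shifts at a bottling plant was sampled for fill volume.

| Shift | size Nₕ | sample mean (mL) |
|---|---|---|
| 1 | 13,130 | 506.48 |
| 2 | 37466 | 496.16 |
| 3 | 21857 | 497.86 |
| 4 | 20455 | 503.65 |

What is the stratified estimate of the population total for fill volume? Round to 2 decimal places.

Population total = Σ Nₕ·x̄ₕ (each stratum's size times its mean).
13130·506.48 + 37466·496.16 + 21857·497.86 + 20455·503.65 = 6650082.4 + 18589130.56 + 10881726.02 + 10302160.75 = 46423099.73.

46423099.73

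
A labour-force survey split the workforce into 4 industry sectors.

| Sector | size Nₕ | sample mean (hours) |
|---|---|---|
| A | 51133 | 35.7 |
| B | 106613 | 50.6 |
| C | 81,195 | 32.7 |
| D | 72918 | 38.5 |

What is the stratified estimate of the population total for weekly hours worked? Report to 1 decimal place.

Population total = Σ Nₕ·x̄ₕ (each stratum's size times its mean).
51133·35.7 + 106613·50.6 + 81195·32.7 + 72918·38.5 = 1825448.1 + 5394617.8 + 2655076.5 + 2807343 = 12682485.4.

12682485.4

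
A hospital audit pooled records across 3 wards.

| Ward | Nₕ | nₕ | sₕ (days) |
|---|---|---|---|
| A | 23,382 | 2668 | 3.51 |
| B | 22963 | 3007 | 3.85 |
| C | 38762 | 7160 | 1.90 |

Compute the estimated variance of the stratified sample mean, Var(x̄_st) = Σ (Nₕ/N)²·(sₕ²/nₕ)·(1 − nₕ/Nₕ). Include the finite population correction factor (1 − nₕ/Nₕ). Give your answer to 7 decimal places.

0.0007059

N = 85107. Term for each stratum: Wₕ²sₕ²/nₕ·(1−nₕ/Nₕ).
Var(x̄_st) = 0.0003087760 + 0.0003118599 + 0.0000852677 = 0.0007059036 → 0.0007059.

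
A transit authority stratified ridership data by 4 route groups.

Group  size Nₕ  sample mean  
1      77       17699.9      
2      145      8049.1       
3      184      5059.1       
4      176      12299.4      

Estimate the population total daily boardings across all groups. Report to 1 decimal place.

5625580.6

Estimate total by summing Nₕ·x̄ₕ over strata.
77·17699.9 + 145·8049.1 + 184·5059.1 + 176·12299.4 = 1362892.3 + 1167119.5 + 930874.4 + 2164694.4 = 5625580.6.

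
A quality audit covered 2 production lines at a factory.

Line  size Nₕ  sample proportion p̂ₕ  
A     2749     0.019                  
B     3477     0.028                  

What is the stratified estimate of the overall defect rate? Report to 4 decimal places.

0.0240

Wₕ = Nₕ/N with N = 6226: 0.4415, 0.5585.
p̂_st = 0.4415·0.019 + 0.5585·0.028 ≈ 0.024026... → 0.0240.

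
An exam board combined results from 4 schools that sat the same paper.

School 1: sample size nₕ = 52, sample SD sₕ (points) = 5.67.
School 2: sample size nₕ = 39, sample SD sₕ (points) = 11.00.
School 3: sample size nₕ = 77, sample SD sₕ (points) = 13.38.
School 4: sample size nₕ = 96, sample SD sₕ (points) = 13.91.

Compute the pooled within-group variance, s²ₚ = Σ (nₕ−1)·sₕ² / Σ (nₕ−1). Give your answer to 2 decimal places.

Degrees of freedom: 51 + 38 + 76 + 95 = 260.
Σ(nₕ−1)sₕ² = 51·32.1489 + 38·121 + 76·179.0244 + 95·193.4881 = 38224.8178.
s²ₚ = 38224.8178 / 260 = 147.0185... → 147.02.

147.02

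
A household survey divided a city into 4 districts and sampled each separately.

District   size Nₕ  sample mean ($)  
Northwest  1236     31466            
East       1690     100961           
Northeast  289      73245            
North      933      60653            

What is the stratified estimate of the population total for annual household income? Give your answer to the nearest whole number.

287273120

Estimate total by summing Nₕ·x̄ₕ over strata.
1236·31466 + 1690·100961 + 289·73245 + 933·60653 = 38891976 + 170624090 + 21167805 + 56589249 = 287273120.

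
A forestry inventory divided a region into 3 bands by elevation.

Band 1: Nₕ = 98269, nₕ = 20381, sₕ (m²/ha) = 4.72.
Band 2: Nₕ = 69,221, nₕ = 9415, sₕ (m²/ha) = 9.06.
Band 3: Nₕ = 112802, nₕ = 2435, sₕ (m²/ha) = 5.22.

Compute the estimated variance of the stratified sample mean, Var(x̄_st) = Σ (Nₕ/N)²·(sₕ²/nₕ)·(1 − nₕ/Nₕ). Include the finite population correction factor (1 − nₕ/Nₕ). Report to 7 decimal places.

0.0023392

N = 280292; Wₕ = Nₕ/N.
band 1: (98269/280292)²·4.72²/20381·(1 − 20381/98269) = 0.0001064938
band 2: (69221/280292)²·9.06²/9415·(1 − 9415/69221) = 0.0004594067
band 3: (112802/280292)²·5.22²/2435·(1 − 2435/112802) = 0.0017732774
Sum = 0.0023391778 → 0.0023392.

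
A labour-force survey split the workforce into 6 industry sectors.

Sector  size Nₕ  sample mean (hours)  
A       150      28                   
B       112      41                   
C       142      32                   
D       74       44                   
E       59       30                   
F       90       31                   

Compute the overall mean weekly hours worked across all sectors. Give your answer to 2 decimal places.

33.74

N = 627; weights Wₕ = Nₕ/N = (0.2392, 0.1786, 0.2265, 0.1180, 0.0941, 0.1435).
x̄_st = Σ Wₕ·x̄ₕ = 0.2392·28 + 0.1786·41 + 0.2265·32 + 0.1180·44 + 0.0941·30 + 0.1435·31 ≈ 33.7352...
→ 33.74.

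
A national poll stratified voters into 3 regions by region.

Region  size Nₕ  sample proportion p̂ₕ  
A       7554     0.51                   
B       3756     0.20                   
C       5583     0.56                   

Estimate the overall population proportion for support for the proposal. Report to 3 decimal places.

N = 7554 + 3756 + 5583 = 16893.
Overall proportion = Σ (Nₕ/N)·p̂ₕ.
Σ Nₕp̂ₕ = 3852.54 + 751.2 + 3126.48 = 7730.22.
7730.22 / 16893 = 0.45760... → 0.458.

0.458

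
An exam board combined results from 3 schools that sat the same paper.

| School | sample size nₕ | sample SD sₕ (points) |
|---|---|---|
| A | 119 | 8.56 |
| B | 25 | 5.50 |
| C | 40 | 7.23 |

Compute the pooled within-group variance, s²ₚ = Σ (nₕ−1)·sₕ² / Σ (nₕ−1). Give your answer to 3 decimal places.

63.044

A: (119−1)·8.56² = 118·73.2736 = 8646.2848
B: (25−1)·5.50² = 24·30.25 = 726
C: (40−1)·7.23² = 39·52.2729 = 2038.6431
Numerator = 11410.9279; denominator = Σ(nₕ−1) = 181.
s²ₚ = 11410.9279/181 = 63.04380... → 63.044.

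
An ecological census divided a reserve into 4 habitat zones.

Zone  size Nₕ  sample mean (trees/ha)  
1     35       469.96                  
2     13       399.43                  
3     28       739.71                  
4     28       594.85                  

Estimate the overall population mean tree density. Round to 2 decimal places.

N = 35 + 13 + 28 + 28 = 104.
Overall mean = Σ (Nₕ/N)·x̄ₕ — weight by population share, not a simple average.
Σ Nₕx̄ₕ = 35·469.96 + 13·399.43 + 28·739.71 + 28·594.85 = 16448.6 + 5192.59 + 20711.88 + 16655.8 = 59008.87.
Divide by N: 59008.87 / 104 = 567.3930... → 567.39.

567.39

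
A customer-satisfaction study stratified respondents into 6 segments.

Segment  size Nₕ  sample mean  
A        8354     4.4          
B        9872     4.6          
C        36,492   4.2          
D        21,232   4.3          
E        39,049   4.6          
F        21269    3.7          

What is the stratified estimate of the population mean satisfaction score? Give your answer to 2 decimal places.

4.29

x̄_st = (Σ Nₕx̄ₕ) / (Σ Nₕ) = (8354·4.4 + 9872·4.6 + 36492·4.2 + 21232·4.3 + 39049·4.6 + 21269·3.7) / 136268
= 585053.5 / 136268 = 4.2934... → 4.29.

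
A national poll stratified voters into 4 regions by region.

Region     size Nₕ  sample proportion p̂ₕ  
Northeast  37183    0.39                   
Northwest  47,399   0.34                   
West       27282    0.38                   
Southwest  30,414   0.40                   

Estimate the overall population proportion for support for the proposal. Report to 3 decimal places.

Wₕ = Nₕ/N with N = 142278: 0.2613, 0.3331, 0.1918, 0.2138.
p̂_st = 0.2613·0.39 + 0.3331·0.34 + 0.1918·0.38 + 0.2138·0.40 ≈ 0.37356... → 0.374.

0.374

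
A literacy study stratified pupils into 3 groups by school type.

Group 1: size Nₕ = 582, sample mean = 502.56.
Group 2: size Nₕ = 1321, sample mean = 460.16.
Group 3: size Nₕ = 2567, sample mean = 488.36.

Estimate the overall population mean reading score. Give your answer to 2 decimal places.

481.88

N = 582 + 1321 + 2567 = 4470.
Overall mean = Σ (Nₕ/N)·x̄ₕ — weight by population share, not a simple average.
Σ Nₕx̄ₕ = 582·502.56 + 1321·460.16 + 2567·488.36 = 292489.92 + 607871.36 + 1253620.12 = 2153981.4.
Divide by N: 2153981.4 / 4470 = 481.8750... → 481.88.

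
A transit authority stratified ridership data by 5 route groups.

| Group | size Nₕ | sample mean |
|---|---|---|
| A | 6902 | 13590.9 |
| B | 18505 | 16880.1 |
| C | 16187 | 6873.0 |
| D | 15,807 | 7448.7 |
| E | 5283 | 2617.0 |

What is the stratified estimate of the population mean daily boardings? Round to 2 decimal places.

x̄_st = (Σ Nₕx̄ₕ) / (Σ Nₕ) = (6902·13590.9 + 18505·16880.1 + 16187·6873.0 + 15807·7448.7 + 5283·2617.0) / 62684
= 648991105.2 / 62684 = 10353.3773... → 10353.38.

10353.38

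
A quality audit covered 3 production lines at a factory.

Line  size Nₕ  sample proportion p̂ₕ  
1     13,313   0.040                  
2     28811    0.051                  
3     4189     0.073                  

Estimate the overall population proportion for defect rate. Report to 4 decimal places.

0.0498

Wₕ = Nₕ/N with N = 46313: 0.2875, 0.6221, 0.0904.
p̂_st = 0.2875·0.040 + 0.6221·0.051 + 0.0904·0.073 ≈ 0.049828... → 0.0498.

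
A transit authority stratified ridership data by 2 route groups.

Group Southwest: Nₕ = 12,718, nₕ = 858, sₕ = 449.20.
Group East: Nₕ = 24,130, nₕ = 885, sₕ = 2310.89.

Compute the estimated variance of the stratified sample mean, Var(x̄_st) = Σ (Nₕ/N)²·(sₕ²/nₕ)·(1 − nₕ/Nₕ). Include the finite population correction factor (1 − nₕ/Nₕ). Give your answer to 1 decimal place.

2518.9

N = 36848. Term for each stratum: Wₕ²sₕ²/nₕ·(1−nₕ/Nₕ).
Var(x̄_st) = 26.1257 + 2492.7246 = 2518.8503 → 2518.9.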